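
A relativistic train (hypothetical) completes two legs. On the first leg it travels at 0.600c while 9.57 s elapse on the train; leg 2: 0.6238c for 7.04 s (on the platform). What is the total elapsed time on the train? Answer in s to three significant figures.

τ = 15.1 s

Leg 1: 9.57 s is already measured on the train.
Leg 2: γ = 1/√(1 − 0.6238²) = 1/√0.6109 = 1.279; τ_2 = 7.04/1.279 = 5.502 s.
Total: 9.570 + 5.502 s.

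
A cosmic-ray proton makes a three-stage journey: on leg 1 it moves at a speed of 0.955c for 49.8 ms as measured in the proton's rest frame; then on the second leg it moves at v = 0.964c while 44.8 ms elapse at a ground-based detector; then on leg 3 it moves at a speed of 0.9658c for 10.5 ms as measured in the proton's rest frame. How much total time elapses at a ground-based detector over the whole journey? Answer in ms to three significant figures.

Δt = 253 ms

Leg 1: γ = 1/√(1 − 0.955²) = 1/√0.08798 = 3.371; Δt_1 = 3.371 × 49.8 = 167.9 ms.
Leg 2: 44.8 ms is already measured at a ground-based detector.
Leg 3: γ = 1/√(1 − 0.9658²) = 1/√0.06723 = 3.857; Δt_3 = 3.857 × 10.5 = 40.50 ms.
Total: 167.9 + 44.80 + 40.50 ms.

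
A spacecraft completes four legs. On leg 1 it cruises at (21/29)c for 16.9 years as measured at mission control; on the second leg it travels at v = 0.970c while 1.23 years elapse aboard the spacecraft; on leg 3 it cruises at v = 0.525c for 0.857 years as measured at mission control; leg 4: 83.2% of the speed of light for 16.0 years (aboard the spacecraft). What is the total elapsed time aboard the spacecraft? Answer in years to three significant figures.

Leg 1: γ = 1/√(1 − (21/29)²) = 29/20 = 1.450; τ_1 = 16.9/1.450 = 11.66 years.
Leg 2: 1.23 years is already measured aboard the spacecraft.
Leg 3: γ = 1/√(1 − 0.525²) = 1/√0.7244 = 1.175; τ_3 = 0.857/1.175 = 0.7294 years.
Leg 4: 16.0 years is already measured aboard the spacecraft.
Total: 11.66 + 1.230 + 0.7294 + 16.00 years.

τ = 29.6 years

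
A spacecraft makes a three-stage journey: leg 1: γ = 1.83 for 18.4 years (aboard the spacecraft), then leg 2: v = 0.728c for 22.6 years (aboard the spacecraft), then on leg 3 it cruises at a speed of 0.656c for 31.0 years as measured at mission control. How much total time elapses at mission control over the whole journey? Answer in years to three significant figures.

Δt = 97.6 years

Leg 1: γ = 1.83; Δt_1 = 1.830 × 18.4 = 33.67 years.
Leg 2: γ = 1/√(1 − 0.728²) = 1/√0.4700 = 1.459; Δt_2 = 1.459 × 22.6 = 32.96 years.
Leg 3: 31.0 years is already measured at mission control.
Total: 33.67 + 32.96 + 31.00 years.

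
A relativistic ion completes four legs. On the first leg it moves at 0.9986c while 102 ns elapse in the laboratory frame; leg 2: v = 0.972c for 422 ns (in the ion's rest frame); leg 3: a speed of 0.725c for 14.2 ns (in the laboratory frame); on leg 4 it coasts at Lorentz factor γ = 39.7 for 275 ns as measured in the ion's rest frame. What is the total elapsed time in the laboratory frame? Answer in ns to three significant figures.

Δt = 1.28×10⁴ ns

Leg 1: 102 ns is already measured in the laboratory frame.
Leg 2: γ = 1/√(1 − 0.972²) = 1/√0.05522 = 4.256; Δt_2 = 4.256 × 422 = 1796 ns.
Leg 3: 14.2 ns is already measured in the laboratory frame.
Leg 4: γ = 39.7; Δt_4 = 39.70 × 275 = 1.092×10⁴ ns.
Total: 102.0 + 1796 + 14.20 + 1.092×10⁴ ns.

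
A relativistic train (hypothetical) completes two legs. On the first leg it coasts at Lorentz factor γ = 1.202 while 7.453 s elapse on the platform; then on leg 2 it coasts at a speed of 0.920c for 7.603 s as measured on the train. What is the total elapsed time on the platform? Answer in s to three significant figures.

Leg 1: 7.453 s is already measured on the platform.
Leg 2: γ = 1/√(1 − 0.920²) = 1/√0.1536 = 2.552; Δt_2 = 2.552 × 7.603 = 19.40 s.
Total: 7.453 + 19.40 s.

Δt = 26.9 s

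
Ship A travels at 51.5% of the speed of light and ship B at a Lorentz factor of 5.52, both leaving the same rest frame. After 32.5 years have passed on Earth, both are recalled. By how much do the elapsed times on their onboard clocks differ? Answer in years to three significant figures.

|τ_A − τ_B| = 22.0 years

A: β = 0.515; γ = 1/√(1 − 0.515²) = 1/√0.7348 = 1.167; τ_A = 32.5/1.167 = 27.86 years.
B: γ = 5.52; τ_B = 32.5/5.520 = 5.888 years.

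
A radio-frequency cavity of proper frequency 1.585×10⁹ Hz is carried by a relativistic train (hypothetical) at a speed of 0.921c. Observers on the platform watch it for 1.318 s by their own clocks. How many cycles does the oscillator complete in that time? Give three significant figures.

N = 8.14×10⁸

γ = 1/√(1 − 0.921²) = 1/√0.1518 = 2.567
During 1.318 s of lab time, the oscillator's proper time advances by τ = Δt/γ = 1.318/2.567 = 0.5134 s = 5.134×10⁻¹ s.
N = f × τ = 1.585×10⁹ × 5.134×10⁻¹ = 8.138×10⁸.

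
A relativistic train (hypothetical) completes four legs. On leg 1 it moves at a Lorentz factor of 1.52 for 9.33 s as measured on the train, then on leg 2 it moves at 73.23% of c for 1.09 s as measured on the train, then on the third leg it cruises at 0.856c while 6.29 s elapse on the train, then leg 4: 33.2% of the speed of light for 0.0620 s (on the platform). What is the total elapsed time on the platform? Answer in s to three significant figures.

Δt = 28.0 s

Leg 1: γ = 1.52; Δt_1 = 1.520 × 9.33 = 14.18 s.
Leg 2: β = 0.7323; γ = 1/√(1 − 0.7323²) = 1/√0.4637 = 1.468; Δt_2 = 1.468 × 1.09 = 1.601 s.
Leg 3: γ = 1/√(1 − 0.856²) = 1/√0.2673 = 1.934; Δt_3 = 1.934 × 6.29 = 12.17 s.
Leg 4: 0.0620 s is already measured on the platform.
Total: 14.18 + 1.601 + 12.17 + 0.06200 s.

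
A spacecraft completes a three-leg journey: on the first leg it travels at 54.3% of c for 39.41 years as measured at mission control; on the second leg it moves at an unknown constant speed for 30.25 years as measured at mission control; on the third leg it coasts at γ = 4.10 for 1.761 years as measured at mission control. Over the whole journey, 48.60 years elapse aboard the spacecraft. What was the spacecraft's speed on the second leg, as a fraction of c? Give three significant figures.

Leg 1: β = 0.543; γ = 1/√(1 − 0.543²) = 1/√0.7052 = 1.191; τ_1 = 39.41/1.191 = 33.09 years.
Leg 2: speed unknown; τ_2 = 30.25/γ_2.
Leg 3: γ = 4.10; τ_3 = 1.761/4.100 = 0.4295 years.
Total proper time: 33.09 + τ_2 + 0.4295 = 48.60, so τ_2 = 48.60 − 33.52 = 15.08 years.
γ_2 = 30.25/15.08 = 2.006; β = √(1 − 1/γ²) = √0.7516.

β = 0.867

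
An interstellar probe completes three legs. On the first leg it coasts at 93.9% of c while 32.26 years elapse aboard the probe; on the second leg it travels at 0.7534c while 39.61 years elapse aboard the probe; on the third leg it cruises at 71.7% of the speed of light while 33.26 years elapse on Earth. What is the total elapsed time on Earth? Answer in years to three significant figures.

Leg 1: β = 0.939; γ = 1/√(1 − 0.939²) = 1/√0.1183 = 2.908; Δt_1 = 2.908 × 32.26 = 93.80 years.
Leg 2: γ = 1/√(1 − 0.7534²) = 1/√0.4324 = 1.521; Δt_2 = 1.521 × 39.61 = 60.24 years.
Leg 3: 33.26 years is already measured on Earth.
Total: 93.80 + 60.24 + 33.26 years.

Δt = 187 years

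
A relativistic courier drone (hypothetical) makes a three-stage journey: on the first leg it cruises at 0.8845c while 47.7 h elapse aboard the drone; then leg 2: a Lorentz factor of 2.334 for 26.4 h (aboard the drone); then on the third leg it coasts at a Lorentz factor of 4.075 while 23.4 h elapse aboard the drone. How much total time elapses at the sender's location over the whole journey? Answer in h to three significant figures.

Leg 1: γ = 1/√(1 − 0.8845²) = 1/√0.2177 = 2.143; Δt_1 = 2.143 × 47.7 = 102.2 h.
Leg 2: γ = 2.334; Δt_2 = 2.334 × 26.4 = 61.62 h.
Leg 3: γ = 4.075; Δt_3 = 4.075 × 23.4 = 95.36 h.
Total: 102.2 + 61.62 + 95.36 h.

Δt = 259 h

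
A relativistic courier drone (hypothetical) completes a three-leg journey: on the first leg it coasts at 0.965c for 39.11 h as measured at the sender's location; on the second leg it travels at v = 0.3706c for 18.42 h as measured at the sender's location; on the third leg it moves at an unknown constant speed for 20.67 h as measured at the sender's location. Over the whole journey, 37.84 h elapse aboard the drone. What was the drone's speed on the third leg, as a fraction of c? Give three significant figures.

β = 0.862

Leg 1: γ = 1/√(1 − 0.965²) = 1/√0.06878 = 3.813; τ_1 = 39.11/3.813 = 10.26 h.
Leg 2: γ = 1/√(1 − 0.3706²) = 1/√0.8627 = 1.077; τ_2 = 18.42/1.077 = 17.11 h.
Leg 3: speed unknown; τ_3 = 20.67/γ_3.
Total proper time: 10.26 + 17.11 + τ_3 = 37.84, so τ_3 = 37.84 − 27.36 = 10.48 h.
γ_3 = 20.67/10.48 = 1.973; β = √(1 − 1/γ²) = √0.7432.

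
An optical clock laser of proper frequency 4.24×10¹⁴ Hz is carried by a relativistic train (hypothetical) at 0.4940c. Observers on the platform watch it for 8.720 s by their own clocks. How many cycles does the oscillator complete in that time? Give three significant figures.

γ = 1/√(1 − 0.4940²) = 1/√0.7560 = 1.150
During 8.720 s of lab time, the oscillator's proper time advances by τ = Δt/γ = 8.720/1.150 = 7.582 s = 7.582×10⁰ s.
N = f × τ = 4.24×10¹⁴ × 7.582×10⁰ = 3.215×10¹⁵.

N = 3.21×10¹⁵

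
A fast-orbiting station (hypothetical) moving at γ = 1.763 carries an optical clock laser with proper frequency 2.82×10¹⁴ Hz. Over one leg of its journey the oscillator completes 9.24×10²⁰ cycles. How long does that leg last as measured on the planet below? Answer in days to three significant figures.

Δt = 66.9 days

γ = 1.763
Proper time for N cycles: τ = N/f = 9.24×10²⁰/(2.82×10¹⁴) = 3.277×10⁶ s = 37.92 days.
Lab-frame duration Δt = γτ = 1.763 × 37.92 = 66.86 days.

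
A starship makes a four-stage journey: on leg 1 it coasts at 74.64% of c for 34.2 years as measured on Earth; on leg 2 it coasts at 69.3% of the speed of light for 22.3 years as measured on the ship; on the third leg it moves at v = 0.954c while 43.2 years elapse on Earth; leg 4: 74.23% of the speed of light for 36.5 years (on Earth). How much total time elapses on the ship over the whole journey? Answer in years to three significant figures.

Leg 1: β = 0.7464; γ = 1/√(1 − 0.7464²) = 1/√0.4429 = 1.503; τ_1 = 34.2/1.503 = 22.76 years.
Leg 2: 22.3 years is already measured on the ship.
Leg 3: γ = 1/√(1 − 0.954²) = 1/√0.08988 = 3.335; τ_3 = 43.2/3.335 = 12.95 years.
Leg 4: β = 0.7423; γ = 1/√(1 − 0.7423²) = 1/√0.4490 = 1.492; τ_4 = 36.5/1.492 = 24.46 years.
Total: 22.76 + 22.30 + 12.95 + 24.46 years.

τ = 82.5 years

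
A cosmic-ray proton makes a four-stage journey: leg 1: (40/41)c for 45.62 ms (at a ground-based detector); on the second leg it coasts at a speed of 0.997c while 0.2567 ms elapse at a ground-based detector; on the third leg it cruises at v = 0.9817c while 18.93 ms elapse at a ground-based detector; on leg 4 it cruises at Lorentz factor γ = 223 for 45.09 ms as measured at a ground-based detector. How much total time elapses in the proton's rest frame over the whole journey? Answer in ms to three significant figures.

τ = 13.8 ms

Leg 1: γ = 1/√(1 − (40/41)²) = 41/9 ≈ 4.556; τ_1 = 45.62/4.556 = 10.01 ms.
Leg 2: γ = 1/√(1 − 0.997²) = 1/√0.005991 = 12.92; τ_2 = 0.2567/12.92 = 0.01987 ms.
Leg 3: γ = 1/√(1 − 0.9817²) = 1/√0.03627 = 5.251; τ_3 = 18.93/5.251 = 3.605 ms.
Leg 4: γ = 223; τ_4 = 45.09/223.0 = 0.2022 ms.
Total: 10.01 + 0.01987 + 3.605 + 0.2022 ms.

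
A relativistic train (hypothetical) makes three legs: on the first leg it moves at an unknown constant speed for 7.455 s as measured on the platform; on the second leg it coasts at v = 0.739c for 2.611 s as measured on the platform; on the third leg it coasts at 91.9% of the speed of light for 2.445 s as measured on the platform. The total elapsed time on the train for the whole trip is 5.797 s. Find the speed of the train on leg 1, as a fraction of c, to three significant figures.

Leg 1: speed unknown; τ_1 = 7.455/γ_1.
Leg 2: γ = 1/√(1 − 0.739²) = 1/√0.4539 = 1.484; τ_2 = 2.611/1.484 = 1.759 s.
Leg 3: β = 0.919; γ = 1/√(1 − 0.919²) = 1/√0.1554 = 2.536; τ_3 = 2.445/2.536 = 0.9640 s.
Total proper time: τ_1 + 1.759 + 0.9640 = 5.797, so τ_1 = 5.797 − 2.723 = 3.074 s.
γ_1 = 7.455/3.074 = 2.425; β = √(1 − 1/γ²) = √0.8300.

β = 0.911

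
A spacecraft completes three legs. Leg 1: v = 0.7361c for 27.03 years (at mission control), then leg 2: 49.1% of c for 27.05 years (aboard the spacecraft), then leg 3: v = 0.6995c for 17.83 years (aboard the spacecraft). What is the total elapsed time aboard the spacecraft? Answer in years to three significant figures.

τ = 63.2 years

Leg 1: γ = 1/√(1 − 0.7361²) = 1/√0.4582 = 1.477; τ_1 = 27.03/1.477 = 18.30 years.
Leg 2: 27.05 years is already measured aboard the spacecraft.
Leg 3: 17.83 years is already measured aboard the spacecraft.
Total: 18.30 + 27.05 + 17.83 years.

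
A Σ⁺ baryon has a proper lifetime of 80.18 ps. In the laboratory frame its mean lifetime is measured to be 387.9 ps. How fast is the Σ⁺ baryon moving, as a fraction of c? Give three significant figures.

v = 0.978c

γ = Δt/τ₀ = 387.9/80.18 = 4.838
β = √(1 − 1/γ²) = √(1 − 0.04273) = √0.9573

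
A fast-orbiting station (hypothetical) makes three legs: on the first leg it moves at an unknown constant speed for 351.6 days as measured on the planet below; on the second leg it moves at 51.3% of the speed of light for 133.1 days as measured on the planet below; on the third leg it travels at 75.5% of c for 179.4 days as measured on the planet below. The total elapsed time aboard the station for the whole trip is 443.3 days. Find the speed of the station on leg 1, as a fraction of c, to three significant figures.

Leg 1: speed unknown; τ_1 = 351.6/γ_1.
Leg 2: β = 0.513; γ = 1/√(1 − 0.513²) = 1/√0.7368 = 1.165; τ_2 = 133.1/1.165 = 114.3 days.
Leg 3: β = 0.755; γ = 1/√(1 − 0.755²) = 1/√0.4300 = 1.525; τ_3 = 179.4/1.525 = 117.6 days.
Total proper time: τ_1 + 114.3 + 117.6 = 443.3, so τ_1 = 443.3 − 231.9 = 211.4 days.
γ_1 = 351.6/211.4 = 1.663; β = √(1 − 1/γ²) = √0.6385.

β = 0.799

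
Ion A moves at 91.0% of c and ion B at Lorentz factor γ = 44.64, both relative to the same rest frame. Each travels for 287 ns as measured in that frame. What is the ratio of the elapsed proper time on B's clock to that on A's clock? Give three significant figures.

τ_B/τ_A = 0.0540

A: β = 0.910; γ = 1/√(1 − 0.910²) = 1/√0.1719 = 2.412. B: γ = 44.64.
τ_A/τ_B = γ_B/γ_A = 44.64/2.412 = 18.51, so τ_B/τ_A = 0.05403.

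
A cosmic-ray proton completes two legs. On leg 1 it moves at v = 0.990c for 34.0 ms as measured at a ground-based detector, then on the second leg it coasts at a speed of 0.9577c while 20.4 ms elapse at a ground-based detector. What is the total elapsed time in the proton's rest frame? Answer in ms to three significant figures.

Leg 1: γ = 1/√(1 − 0.990²) = 1/√0.01990 = 7.089; τ_1 = 34.0/7.089 = 4.796 ms.
Leg 2: γ = 1/√(1 − 0.9577²) = 1/√0.08281 = 3.475; τ_2 = 20.4/3.475 = 5.870 ms.
Total: 4.796 + 5.870 ms.

τ = 10.7 ms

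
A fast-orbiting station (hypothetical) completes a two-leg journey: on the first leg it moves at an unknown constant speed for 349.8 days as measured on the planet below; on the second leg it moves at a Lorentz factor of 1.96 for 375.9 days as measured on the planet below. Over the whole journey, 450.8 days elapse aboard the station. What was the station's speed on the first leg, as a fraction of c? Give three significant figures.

β = 0.672

Leg 1: speed unknown; τ_1 = 349.8/γ_1.
Leg 2: γ = 1.96; τ_2 = 375.9/1.960 = 191.8 days.
Total proper time: τ_1 + 191.8 = 450.8, so τ_1 = 450.8 − 191.8 = 259.0 days.
γ_1 = 349.8/259.0 = 1.351; β = √(1 − 1/γ²) = √0.4517.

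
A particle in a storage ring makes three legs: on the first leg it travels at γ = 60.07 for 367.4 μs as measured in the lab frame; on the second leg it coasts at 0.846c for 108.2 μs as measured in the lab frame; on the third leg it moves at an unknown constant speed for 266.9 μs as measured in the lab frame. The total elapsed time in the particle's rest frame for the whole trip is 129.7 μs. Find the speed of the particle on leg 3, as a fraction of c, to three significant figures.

Leg 1: γ = 60.07; τ_1 = 367.4/60.07 = 6.116 μs.
Leg 2: γ = 1/√(1 − 0.846²) = 1/√0.2843 = 1.876; τ_2 = 108.2/1.876 = 57.69 μs.
Leg 3: speed unknown; τ_3 = 266.9/γ_3.
Total proper time: 6.116 + 57.69 + τ_3 = 129.7, so τ_3 = 129.7 − 63.81 = 65.89 μs.
γ_3 = 266.9/65.89 = 4.050; β = √(1 − 1/γ²) = √0.9390.

β = 0.969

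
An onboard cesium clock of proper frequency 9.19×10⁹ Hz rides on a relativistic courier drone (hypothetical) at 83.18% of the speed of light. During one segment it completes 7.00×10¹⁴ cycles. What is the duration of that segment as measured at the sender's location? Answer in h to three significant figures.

Δt = 38.1 h

β = 0.8318; γ = 1/√(1 − 0.8318²) = 1/√0.3081 = 1.802
Proper time for N cycles: τ = N/f = 7.00×10¹⁴/(9.19×10⁹) = 7.617×10⁴ s = 21.16 h.
Lab-frame duration Δt = γτ = 1.802 × 21.16 = 38.12 h.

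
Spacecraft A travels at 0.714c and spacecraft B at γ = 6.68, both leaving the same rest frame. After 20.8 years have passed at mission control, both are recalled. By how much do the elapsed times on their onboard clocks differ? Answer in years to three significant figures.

|τ_A − τ_B| = 11.4 years

A: γ = 1/√(1 − 0.714²) = 1/√0.4902 = 1.428; τ_A = 20.8/1.428 = 14.56 years.
B: γ = 6.68; τ_B = 20.8/6.680 = 3.114 years.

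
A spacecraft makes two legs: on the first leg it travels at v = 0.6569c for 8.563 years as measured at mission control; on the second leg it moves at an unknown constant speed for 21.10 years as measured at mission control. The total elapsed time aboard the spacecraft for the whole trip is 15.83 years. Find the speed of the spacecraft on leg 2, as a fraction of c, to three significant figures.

β = 0.896

Leg 1: γ = 1/√(1 − 0.6569²) = 1/√0.5685 = 1.326; τ_1 = 8.563/1.326 = 6.456 years.
Leg 2: speed unknown; τ_2 = 21.10/γ_2.
Total proper time: 6.456 + τ_2 = 15.83, so τ_2 = 15.83 − 6.456 = 9.374 years.
γ_2 = 21.10/9.374 = 2.251; β = √(1 − 1/γ²) = √0.8026.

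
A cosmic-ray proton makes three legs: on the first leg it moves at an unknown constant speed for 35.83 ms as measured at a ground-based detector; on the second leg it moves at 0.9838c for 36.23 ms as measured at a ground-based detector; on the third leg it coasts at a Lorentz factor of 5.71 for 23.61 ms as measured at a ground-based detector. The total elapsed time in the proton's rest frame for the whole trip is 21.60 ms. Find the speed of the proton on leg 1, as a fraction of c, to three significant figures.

β = 0.952

Leg 1: speed unknown; τ_1 = 35.83/γ_1.
Leg 2: γ = 1/√(1 − 0.9838²) = 1/√0.03214 = 5.578; τ_2 = 36.23/5.578 = 6.495 ms.
Leg 3: γ = 5.71; τ_3 = 23.61/5.710 = 4.135 ms.
Total proper time: τ_1 + 6.495 + 4.135 = 21.60, so τ_1 = 21.60 − 10.63 = 10.97 ms.
γ_1 = 35.83/10.97 = 3.266; β = √(1 − 1/γ²) = √0.9063.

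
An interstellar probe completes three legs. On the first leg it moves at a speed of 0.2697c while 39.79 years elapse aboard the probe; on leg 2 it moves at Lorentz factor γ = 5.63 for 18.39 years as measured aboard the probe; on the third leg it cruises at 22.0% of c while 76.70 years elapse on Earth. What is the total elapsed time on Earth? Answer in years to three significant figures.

Δt = 222 years

Leg 1: γ = 1/√(1 − 0.2697²) = 1/√0.9273 = 1.038; Δt_1 = 1.038 × 39.79 = 41.32 years.
Leg 2: γ = 5.63; Δt_2 = 5.630 × 18.39 = 103.5 years.
Leg 3: 76.70 years is already measured on Earth.
Total: 41.32 + 103.5 + 76.70 years.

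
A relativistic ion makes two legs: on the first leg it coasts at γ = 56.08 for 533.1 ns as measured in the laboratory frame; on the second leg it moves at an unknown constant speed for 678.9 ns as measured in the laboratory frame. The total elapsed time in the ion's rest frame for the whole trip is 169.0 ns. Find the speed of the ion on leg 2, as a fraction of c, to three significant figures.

β = 0.972

Leg 1: γ = 56.08; τ_1 = 533.1/56.08 = 9.506 ns.
Leg 2: speed unknown; τ_2 = 678.9/γ_2.
Total proper time: 9.506 + τ_2 = 169.0, so τ_2 = 169.0 − 9.506 = 159.5 ns.
γ_2 = 678.9/159.5 = 4.257; β = √(1 − 1/γ²) = √0.9448.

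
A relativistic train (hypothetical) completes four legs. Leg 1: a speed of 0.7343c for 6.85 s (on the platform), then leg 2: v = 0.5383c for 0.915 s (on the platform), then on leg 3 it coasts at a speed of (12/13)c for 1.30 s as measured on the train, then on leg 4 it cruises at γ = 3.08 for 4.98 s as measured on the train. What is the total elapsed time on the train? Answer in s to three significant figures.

τ = 11.7 s

Leg 1: γ = 1/√(1 − 0.7343²) = 1/√0.4608 = 1.473; τ_1 = 6.85/1.473 = 4.650 s.
Leg 2: γ = 1/√(1 − 0.5383²) = 1/√0.7102 = 1.187; τ_2 = 0.915/1.187 = 0.7711 s.
Leg 3: 1.30 s is already measured on the train.
Leg 4: 4.98 s is already measured on the train.
Total: 4.650 + 0.7711 + 1.300 + 4.980 s.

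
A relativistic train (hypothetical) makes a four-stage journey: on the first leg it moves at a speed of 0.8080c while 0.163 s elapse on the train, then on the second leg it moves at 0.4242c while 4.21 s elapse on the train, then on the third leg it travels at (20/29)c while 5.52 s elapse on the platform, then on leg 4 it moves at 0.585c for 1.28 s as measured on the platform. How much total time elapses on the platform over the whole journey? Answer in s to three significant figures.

Δt = 11.7 s

Leg 1: γ = 1/√(1 − 0.8080²) = 1/√0.3471 = 1.697; Δt_1 = 1.697 × 0.163 = 0.2767 s.
Leg 2: γ = 1/√(1 − 0.4242²) = 1/√0.8201 = 1.104; Δt_2 = 1.104 × 4.21 = 4.649 s.
Leg 3: 5.52 s is already measured on the platform.
Leg 4: 1.28 s is already measured on the platform.
Total: 0.2767 + 4.649 + 5.520 + 1.280 s.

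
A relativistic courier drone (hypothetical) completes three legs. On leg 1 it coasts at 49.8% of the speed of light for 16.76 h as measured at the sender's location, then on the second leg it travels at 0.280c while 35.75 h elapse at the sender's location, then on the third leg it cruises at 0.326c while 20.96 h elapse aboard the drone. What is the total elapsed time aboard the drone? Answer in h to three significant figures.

Leg 1: β = 0.498; γ = 1/√(1 − 0.498²) = 1/√0.7520 = 1.153; τ_1 = 16.76/1.153 = 14.53 h.
Leg 2: γ = 1/√(1 − 0.280²) = 25/24 ≈ 1.042; τ_2 = 35.75/1.042 = 34.32 h.
Leg 3: 20.96 h is already measured aboard the drone.
Total: 14.53 + 34.32 + 20.96 h.

τ = 69.8 h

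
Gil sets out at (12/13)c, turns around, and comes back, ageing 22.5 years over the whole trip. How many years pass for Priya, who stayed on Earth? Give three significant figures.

γ = 1/√(1 − (12/13)²) = 13/5 = 2.600
Earth-frame duration is the dilated interval: Δt = γτ = 2.600 × 22.5 years.

Δt = 58.5 years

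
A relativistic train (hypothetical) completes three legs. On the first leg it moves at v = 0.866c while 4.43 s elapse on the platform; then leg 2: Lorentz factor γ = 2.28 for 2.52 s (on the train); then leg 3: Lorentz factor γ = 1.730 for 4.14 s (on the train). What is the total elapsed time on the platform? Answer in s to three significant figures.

Δt = 17.3 s

Leg 1: 4.43 s is already measured on the platform.
Leg 2: γ = 2.28; Δt_2 = 2.280 × 2.52 = 5.746 s.
Leg 3: γ = 1.730; Δt_3 = 1.730 × 4.14 = 7.162 s.
Total: 4.430 + 5.746 + 7.162 s.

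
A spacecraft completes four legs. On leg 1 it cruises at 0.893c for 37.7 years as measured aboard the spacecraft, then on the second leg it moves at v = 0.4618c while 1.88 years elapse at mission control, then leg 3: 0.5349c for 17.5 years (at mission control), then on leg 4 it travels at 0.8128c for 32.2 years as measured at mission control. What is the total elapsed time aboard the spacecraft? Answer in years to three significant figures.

τ = 72.9 years

Leg 1: 37.7 years is already measured aboard the spacecraft.
Leg 2: γ = 1/√(1 − 0.4618²) = 1/√0.7867 = 1.127; τ_2 = 1.88/1.127 = 1.668 years.
Leg 3: γ = 1/√(1 − 0.5349²) = 1/√0.7139 = 1.184; τ_3 = 17.5/1.184 = 14.79 years.
Leg 4: γ = 1/√(1 − 0.8128²) = 1/√0.3394 = 1.717; τ_4 = 32.2/1.717 = 18.76 years.
Total: 37.70 + 1.668 + 14.79 + 18.76 years.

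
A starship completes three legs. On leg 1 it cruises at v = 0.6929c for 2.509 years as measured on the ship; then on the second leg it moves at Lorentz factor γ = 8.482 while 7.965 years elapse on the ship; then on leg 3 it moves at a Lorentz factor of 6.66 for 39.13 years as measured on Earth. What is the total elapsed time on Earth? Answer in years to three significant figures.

Leg 1: γ = 1/√(1 − 0.6929²) = 1/√0.5199 = 1.387; Δt_1 = 1.387 × 2.509 = 3.480 years.
Leg 2: γ = 8.482; Δt_2 = 8.482 × 7.965 = 67.56 years.
Leg 3: 39.13 years is already measured on Earth.
Total: 3.480 + 67.56 + 39.13 years.

Δt = 110 years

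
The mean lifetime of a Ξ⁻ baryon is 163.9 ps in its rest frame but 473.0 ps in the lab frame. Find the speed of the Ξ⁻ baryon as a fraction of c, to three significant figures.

γ = Δt/τ₀ = 473.0/163.9 = 2.886
β = √(1 − 1/γ²) = √(1 − 0.1201) = √0.8799

v = 0.938c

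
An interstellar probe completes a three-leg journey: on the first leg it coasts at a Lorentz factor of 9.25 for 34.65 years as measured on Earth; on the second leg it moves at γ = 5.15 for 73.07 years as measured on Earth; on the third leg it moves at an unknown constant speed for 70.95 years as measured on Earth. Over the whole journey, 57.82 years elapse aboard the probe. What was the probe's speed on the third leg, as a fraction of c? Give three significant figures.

β = 0.827

Leg 1: γ = 9.25; τ_1 = 34.65/9.250 = 3.746 years.
Leg 2: γ = 5.15; τ_2 = 73.07/5.150 = 14.19 years.
Leg 3: speed unknown; τ_3 = 70.95/γ_3.
Total proper time: 3.746 + 14.19 + τ_3 = 57.82, so τ_3 = 57.82 − 17.93 = 39.89 years.
γ_3 = 70.95/39.89 = 1.779; β = √(1 − 1/γ²) = √0.6840.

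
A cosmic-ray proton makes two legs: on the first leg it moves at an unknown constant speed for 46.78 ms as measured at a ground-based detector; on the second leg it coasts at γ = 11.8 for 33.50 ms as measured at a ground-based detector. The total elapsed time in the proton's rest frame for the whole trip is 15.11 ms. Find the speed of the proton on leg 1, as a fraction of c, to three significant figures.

β = 0.965

Leg 1: speed unknown; τ_1 = 46.78/γ_1.
Leg 2: γ = 11.8; τ_2 = 33.50/11.80 = 2.839 ms.
Total proper time: τ_1 + 2.839 = 15.11, so τ_1 = 15.11 − 2.839 = 12.27 ms.
γ_1 = 46.78/12.27 = 3.812; β = √(1 − 1/γ²) = √0.9312.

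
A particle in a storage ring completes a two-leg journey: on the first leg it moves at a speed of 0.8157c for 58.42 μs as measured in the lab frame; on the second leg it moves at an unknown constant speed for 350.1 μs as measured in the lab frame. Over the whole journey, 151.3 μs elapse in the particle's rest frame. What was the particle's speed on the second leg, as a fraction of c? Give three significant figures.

Leg 1: γ = 1/√(1 − 0.8157²) = 1/√0.3346 = 1.729; τ_1 = 58.42/1.729 = 33.79 μs.
Leg 2: speed unknown; τ_2 = 350.1/γ_2.
Total proper time: 33.79 + τ_2 = 151.3, so τ_2 = 151.3 − 33.79 = 117.5 μs.
γ_2 = 350.1/117.5 = 2.979; β = √(1 − 1/γ²) = √0.8873.

β = 0.942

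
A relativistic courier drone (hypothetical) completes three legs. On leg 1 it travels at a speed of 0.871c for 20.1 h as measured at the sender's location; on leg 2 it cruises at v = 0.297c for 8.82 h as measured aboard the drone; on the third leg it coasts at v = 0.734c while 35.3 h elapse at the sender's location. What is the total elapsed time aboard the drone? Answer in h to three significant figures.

τ = 42.7 h

Leg 1: γ = 1/√(1 − 0.871²) = 1/√0.2414 = 2.035; τ_1 = 20.1/2.035 = 9.875 h.
Leg 2: 8.82 h is already measured aboard the drone.
Leg 3: γ = 1/√(1 − 0.734²) = 1/√0.4612 = 1.472; τ_3 = 35.3/1.472 = 23.97 h.
Total: 9.875 + 8.820 + 23.97 h.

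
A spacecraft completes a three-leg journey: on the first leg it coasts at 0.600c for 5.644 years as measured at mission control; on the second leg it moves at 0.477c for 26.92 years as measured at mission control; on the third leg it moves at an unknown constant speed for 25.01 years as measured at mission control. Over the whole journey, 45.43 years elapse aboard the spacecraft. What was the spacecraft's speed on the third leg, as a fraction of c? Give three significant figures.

Leg 1: γ = 1/√(1 − 0.600²) = 5/4 = 1.250; τ_1 = 5.644/1.250 = 4.515 years.
Leg 2: γ = 1/√(1 − 0.477²) = 1/√0.7725 = 1.138; τ_2 = 26.92/1.138 = 23.66 years.
Leg 3: speed unknown; τ_3 = 25.01/γ_3.
Total proper time: 4.515 + 23.66 + τ_3 = 45.43, so τ_3 = 45.43 − 28.18 = 17.25 years.
γ_3 = 25.01/17.25 = 1.449; β = √(1 − 1/γ²) = √0.5240.

β = 0.724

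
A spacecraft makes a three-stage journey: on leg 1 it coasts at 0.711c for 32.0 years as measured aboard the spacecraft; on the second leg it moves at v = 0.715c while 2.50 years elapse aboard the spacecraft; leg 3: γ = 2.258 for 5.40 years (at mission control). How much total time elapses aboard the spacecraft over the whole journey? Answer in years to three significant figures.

τ = 36.9 years

Leg 1: 32.0 years is already measured aboard the spacecraft.
Leg 2: 2.50 years is already measured aboard the spacecraft.
Leg 3: γ = 2.258; τ_3 = 5.40/2.258 = 2.391 years.
Total: 32.00 + 2.500 + 2.391 years.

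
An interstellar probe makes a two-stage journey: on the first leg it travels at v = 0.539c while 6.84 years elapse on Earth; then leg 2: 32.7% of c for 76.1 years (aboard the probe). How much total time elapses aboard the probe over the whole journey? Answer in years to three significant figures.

τ = 81.9 years

Leg 1: γ = 1/√(1 − 0.539²) = 1/√0.7095 = 1.187; τ_1 = 6.84/1.187 = 5.761 years.
Leg 2: 76.1 years is already measured aboard the probe.
Total: 5.761 + 76.10 years.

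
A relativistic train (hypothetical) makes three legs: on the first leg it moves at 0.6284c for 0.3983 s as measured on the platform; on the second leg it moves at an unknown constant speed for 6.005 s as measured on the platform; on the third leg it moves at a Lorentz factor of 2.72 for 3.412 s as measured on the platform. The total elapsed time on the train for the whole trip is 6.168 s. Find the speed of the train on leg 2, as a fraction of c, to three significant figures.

Leg 1: γ = 1/√(1 − 0.6284²) = 1/√0.6051 = 1.286; τ_1 = 0.3983/1.286 = 0.3098 s.
Leg 2: speed unknown; τ_2 = 6.005/γ_2.
Leg 3: γ = 2.72; τ_3 = 3.412/2.720 = 1.254 s.
Total proper time: 0.3098 + τ_2 + 1.254 = 6.168, so τ_2 = 6.168 − 1.564 = 4.604 s.
γ_2 = 6.005/4.604 = 1.304; β = √(1 − 1/γ²) = √0.4122.

β = 0.642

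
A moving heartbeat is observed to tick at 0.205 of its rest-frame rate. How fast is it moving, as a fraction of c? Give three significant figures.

Rate ratio = 1/γ, so γ = 1/0.205 = 4.878.
β = √(1 − 1/γ²) = √(1 − 0.205²) = √0.9580

β = 0.979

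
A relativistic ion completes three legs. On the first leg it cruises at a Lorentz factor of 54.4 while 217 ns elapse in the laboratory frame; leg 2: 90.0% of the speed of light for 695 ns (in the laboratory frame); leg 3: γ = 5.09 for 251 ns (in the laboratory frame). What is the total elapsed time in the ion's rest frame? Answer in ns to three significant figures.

Leg 1: γ = 54.4; τ_1 = 217/54.40 = 3.989 ns.
Leg 2: β = 0.900; γ = 1/√(1 − 0.900²) = 1/√0.1900 = 2.294; τ_2 = 695/2.294 = 302.9 ns.
Leg 3: γ = 5.09; τ_3 = 251/5.090 = 49.31 ns.
Total: 3.989 + 302.9 + 49.31 ns.

τ = 356 ns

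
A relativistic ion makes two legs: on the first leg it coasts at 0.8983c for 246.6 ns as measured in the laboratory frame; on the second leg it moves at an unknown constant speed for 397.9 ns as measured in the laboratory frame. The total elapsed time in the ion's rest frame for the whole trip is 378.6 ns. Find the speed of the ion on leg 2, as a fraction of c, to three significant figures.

β = 0.734

Leg 1: γ = 1/√(1 − 0.8983²) = 1/√0.1931 = 2.276; τ_1 = 246.6/2.276 = 108.4 ns.
Leg 2: speed unknown; τ_2 = 397.9/γ_2.
Total proper time: 108.4 + τ_2 = 378.6, so τ_2 = 378.6 − 108.4 = 270.2 ns.
γ_2 = 397.9/270.2 = 1.472; β = √(1 − 1/γ²) = √0.5387.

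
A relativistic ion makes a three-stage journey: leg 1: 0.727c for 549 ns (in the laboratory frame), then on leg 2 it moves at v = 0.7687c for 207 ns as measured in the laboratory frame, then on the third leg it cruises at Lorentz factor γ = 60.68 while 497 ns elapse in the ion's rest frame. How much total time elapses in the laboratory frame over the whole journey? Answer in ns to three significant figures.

Leg 1: 549 ns is already measured in the laboratory frame.
Leg 2: 207 ns is already measured in the laboratory frame.
Leg 3: γ = 60.68; Δt_3 = 60.68 × 497 = 3.016×10⁴ ns.
Total: 549.0 + 207.0 + 3.016×10⁴ ns.

Δt = 3.09×10⁴ ns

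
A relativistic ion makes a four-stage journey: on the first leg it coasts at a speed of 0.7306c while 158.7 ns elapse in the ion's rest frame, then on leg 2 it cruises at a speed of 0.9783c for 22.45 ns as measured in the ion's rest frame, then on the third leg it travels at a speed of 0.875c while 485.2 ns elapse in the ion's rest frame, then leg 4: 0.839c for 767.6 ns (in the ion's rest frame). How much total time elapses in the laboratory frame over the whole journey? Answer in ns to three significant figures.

Leg 1: γ = 1/√(1 − 0.7306²) = 1/√0.4662 = 1.465; Δt_1 = 1.465 × 158.7 = 232.4 ns.
Leg 2: γ = 1/√(1 − 0.9783²) = 1/√0.04293 = 4.826; Δt_2 = 4.826 × 22.45 = 108.4 ns.
Leg 3: γ = 1/√(1 − 0.875²) = 1/√0.2344 = 2.066; Δt_3 = 2.066 × 485.2 = 1002 ns.
Leg 4: γ = 1/√(1 − 0.839²) = 1/√0.2961 = 1.838; Δt_4 = 1.838 × 767.6 = 1411 ns.
Total: 232.4 + 108.4 + 1002 + 1411 ns.

Δt = 2750 ns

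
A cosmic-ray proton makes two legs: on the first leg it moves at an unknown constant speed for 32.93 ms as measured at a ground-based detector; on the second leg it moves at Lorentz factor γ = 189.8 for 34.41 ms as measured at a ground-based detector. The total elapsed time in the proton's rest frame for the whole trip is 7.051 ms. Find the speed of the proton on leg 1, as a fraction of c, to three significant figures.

β = 0.978

Leg 1: speed unknown; τ_1 = 32.93/γ_1.
Leg 2: γ = 189.8; τ_2 = 34.41/189.8 = 0.1813 ms.
Total proper time: τ_1 + 0.1813 = 7.051, so τ_1 = 7.051 − 0.1813 = 6.870 ms.
γ_1 = 32.93/6.870 = 4.794; β = √(1 − 1/γ²) = √0.9565.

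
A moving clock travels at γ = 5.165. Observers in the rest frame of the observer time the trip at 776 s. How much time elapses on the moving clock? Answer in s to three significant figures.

γ = 5.165
The interval measured in the rest frame of the observer is the dilated one; the clock on the moving clock measures the proper time τ = Δt/γ = 776/5.165 s.

τ = 150 s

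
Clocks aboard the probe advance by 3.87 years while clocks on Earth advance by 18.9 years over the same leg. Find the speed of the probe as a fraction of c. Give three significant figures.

The proper time is measured aboard the probe (both events occur at the probe's location); Δt is measured on Earth. γ = Δt/τ = 18.9/3.87 = 4.884.
β = √(1 − 1/γ²) = √(1 − 0.04193) = √0.9581

v = 0.979c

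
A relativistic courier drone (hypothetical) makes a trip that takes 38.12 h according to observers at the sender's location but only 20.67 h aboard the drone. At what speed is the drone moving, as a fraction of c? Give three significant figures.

β = 0.840

The proper time is measured aboard the drone (both events occur at the drone's location); Δt is measured at the sender's location. γ = Δt/τ = 38.12/20.67 = 1.844.
β = √(1 − 1/γ²) = √(1 − 0.2940) = √0.7060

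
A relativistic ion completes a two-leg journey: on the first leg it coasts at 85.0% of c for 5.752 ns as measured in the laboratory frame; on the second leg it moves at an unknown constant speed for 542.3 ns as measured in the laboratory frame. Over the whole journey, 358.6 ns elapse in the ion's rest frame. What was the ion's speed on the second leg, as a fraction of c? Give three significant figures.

β = 0.755

Leg 1: β = 0.850; γ = 1/√(1 − 0.850²) = 1/√0.2775 = 1.898; τ_1 = 5.752/1.898 = 3.030 ns.
Leg 2: speed unknown; τ_2 = 542.3/γ_2.
Total proper time: 3.030 + τ_2 = 358.6, so τ_2 = 358.6 − 3.030 = 355.6 ns.
γ_2 = 542.3/355.6 = 1.525; β = √(1 − 1/γ²) = √0.5701.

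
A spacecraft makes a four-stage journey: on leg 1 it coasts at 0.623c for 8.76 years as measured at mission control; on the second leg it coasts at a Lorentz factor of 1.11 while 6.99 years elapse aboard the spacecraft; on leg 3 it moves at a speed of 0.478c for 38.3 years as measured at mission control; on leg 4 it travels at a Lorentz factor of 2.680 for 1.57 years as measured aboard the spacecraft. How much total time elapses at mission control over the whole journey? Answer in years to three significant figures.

Leg 1: 8.76 years is already measured at mission control.
Leg 2: γ = 1.11; Δt_2 = 1.110 × 6.99 = 7.759 years.
Leg 3: 38.3 years is already measured at mission control.
Leg 4: γ = 2.680; Δt_4 = 2.680 × 1.57 = 4.208 years.
Total: 8.760 + 7.759 + 38.30 + 4.208 years.

Δt = 59.0 years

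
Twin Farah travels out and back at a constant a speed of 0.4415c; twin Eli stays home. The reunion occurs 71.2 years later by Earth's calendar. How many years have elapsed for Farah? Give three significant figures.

γ = 1/√(1 − 0.4415²) = 1/√0.8051 = 1.115
Farah's clock measures proper time along the trip: τ = Δt/γ = 71.2/1.115 years.

τ = 63.9 years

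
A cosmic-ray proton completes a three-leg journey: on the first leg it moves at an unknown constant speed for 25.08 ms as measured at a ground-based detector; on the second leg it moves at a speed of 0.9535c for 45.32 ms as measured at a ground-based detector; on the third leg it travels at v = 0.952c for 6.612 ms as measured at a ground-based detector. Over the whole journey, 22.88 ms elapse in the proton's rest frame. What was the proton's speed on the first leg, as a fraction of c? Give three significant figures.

β = 0.958

Leg 1: speed unknown; τ_1 = 25.08/γ_1.
Leg 2: γ = 1/√(1 − 0.9535²) = 1/√0.09084 = 3.318; τ_2 = 45.32/3.318 = 13.66 ms.
Leg 3: γ = 1/√(1 − 0.952²) = 1/√0.09370 = 3.267; τ_3 = 6.612/3.267 = 2.024 ms.
Total proper time: τ_1 + 13.66 + 2.024 = 22.88, so τ_1 = 22.88 − 15.68 = 7.197 ms.
γ_1 = 25.08/7.197 = 3.485; β = √(1 − 1/γ²) = √0.9177.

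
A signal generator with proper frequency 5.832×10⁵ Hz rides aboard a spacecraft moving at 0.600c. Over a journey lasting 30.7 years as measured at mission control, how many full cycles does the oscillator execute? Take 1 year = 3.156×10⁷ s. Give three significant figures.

N = 4.52×10¹⁴

γ = 1/√(1 − 0.600²) = 5/4 = 1.250
The oscillator's own cycle count is N = f × τ where τ is the proper time aboard the spacecraft. τ = Δt/γ = 30.7/1.250 = 24.56 years = 7.751×10⁸ s.
N = 5.832×10⁵ × 7.751×10⁸ = 4.520×10¹⁴.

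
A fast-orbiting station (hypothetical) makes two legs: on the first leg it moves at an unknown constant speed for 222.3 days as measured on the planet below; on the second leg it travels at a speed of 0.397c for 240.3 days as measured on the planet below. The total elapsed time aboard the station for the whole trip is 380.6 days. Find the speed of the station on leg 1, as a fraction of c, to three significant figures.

Leg 1: speed unknown; τ_1 = 222.3/γ_1.
Leg 2: γ = 1/√(1 − 0.397²) = 1/√0.8424 = 1.090; τ_2 = 240.3/1.090 = 220.6 days.
Total proper time: τ_1 + 220.6 = 380.6, so τ_1 = 380.6 − 220.6 = 160.0 days.
γ_1 = 222.3/160.0 = 1.389; β = √(1 − 1/γ²) = √0.4817.

β = 0.694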